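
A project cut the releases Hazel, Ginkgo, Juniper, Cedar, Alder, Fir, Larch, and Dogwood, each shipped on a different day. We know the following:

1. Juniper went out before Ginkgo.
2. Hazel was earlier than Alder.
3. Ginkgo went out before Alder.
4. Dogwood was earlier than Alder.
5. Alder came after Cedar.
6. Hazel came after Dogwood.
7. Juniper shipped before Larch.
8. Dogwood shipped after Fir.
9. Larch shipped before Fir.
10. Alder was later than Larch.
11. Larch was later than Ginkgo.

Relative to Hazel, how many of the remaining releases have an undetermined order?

1

Forced before Hazel: Dogwood, Fir, Ginkgo, Juniper, and Larch; forced after Hazel: Alder.
That leaves Cedar with no forced order relative to Hazel — 1.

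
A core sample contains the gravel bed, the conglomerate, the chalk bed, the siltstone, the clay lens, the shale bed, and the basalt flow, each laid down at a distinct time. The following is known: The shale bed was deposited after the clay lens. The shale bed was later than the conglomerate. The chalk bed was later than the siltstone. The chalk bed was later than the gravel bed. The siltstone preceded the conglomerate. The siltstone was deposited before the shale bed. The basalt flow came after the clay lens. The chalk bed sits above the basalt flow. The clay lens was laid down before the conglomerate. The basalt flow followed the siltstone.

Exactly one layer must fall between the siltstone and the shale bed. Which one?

Tracing the constraints gives the siltstone → the conglomerate → the shale bed, so the conglomerate sits after the siltstone and before the shale bed.
No other layer is forced both after the siltstone and before the shale bed.

the conglomerate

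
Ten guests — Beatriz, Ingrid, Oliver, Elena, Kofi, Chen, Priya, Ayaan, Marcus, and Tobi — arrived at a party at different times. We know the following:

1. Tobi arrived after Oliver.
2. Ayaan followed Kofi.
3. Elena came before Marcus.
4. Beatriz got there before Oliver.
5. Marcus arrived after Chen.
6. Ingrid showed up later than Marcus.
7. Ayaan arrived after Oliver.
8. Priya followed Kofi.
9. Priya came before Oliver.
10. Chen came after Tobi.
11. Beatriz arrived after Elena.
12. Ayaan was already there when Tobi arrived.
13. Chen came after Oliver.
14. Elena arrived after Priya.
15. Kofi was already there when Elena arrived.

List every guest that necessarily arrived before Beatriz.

Directly stated before Beatriz: Elena.
Kofi reaches Beatriz via Kofi → Elena → Beatriz.
Priya reaches Beatriz via Priya → Elena → Beatriz.
No chain forces Oliver (or any of the others) ahead of Beatriz.

Elena, Kofi, Priya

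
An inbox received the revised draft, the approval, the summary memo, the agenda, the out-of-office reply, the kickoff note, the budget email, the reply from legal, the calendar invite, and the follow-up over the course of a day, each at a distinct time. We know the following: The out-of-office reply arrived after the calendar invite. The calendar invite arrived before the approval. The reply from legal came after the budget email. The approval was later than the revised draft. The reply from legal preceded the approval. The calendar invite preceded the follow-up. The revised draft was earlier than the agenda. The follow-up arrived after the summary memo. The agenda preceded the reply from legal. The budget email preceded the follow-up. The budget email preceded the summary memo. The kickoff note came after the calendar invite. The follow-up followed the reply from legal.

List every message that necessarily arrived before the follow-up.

Directly stated before the follow-up: the budget email, the calendar invite, the reply from legal, and the summary memo.
The agenda reaches the follow-up via the agenda → the reply from legal → the follow-up.
The revised draft reaches the follow-up via the revised draft → the agenda → the reply from legal → the follow-up.

the agenda, the budget email, the calendar invite, the reply from legal, the revised draft, the summary memo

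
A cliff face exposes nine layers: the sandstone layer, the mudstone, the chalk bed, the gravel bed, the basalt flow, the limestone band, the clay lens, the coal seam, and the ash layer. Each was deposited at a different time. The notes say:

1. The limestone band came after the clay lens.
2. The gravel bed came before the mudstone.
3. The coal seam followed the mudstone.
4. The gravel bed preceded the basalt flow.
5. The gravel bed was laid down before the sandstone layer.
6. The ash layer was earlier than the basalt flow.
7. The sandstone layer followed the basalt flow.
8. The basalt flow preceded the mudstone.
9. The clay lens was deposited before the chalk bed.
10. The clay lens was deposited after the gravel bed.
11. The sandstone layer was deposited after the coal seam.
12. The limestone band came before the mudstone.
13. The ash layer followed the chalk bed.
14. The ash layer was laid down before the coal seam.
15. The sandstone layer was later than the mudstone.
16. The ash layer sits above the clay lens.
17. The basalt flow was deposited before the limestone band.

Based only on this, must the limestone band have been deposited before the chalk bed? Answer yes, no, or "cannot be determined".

Tracing the constraints gives the chalk bed → the ash layer → the basalt flow → the limestone band, so the chalk bed must come before the limestone band.
That means the limestone band cannot be before the chalk bed.

no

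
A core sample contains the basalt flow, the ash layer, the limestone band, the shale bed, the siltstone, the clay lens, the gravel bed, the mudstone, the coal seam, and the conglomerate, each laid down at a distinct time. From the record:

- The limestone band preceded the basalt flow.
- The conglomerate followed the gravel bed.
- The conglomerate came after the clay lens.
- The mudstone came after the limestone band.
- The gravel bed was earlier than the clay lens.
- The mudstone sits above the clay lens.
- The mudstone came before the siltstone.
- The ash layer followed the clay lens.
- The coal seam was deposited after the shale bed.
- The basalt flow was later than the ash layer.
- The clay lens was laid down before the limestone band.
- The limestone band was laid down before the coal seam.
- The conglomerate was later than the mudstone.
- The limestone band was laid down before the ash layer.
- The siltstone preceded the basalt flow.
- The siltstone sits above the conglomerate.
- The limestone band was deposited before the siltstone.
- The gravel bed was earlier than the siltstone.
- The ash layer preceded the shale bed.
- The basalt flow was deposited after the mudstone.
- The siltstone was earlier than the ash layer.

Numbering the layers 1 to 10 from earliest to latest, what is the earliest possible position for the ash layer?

7

The clay lens, the conglomerate, the gravel bed, the limestone band, the mudstone, and the siltstone must all come before the ash layer — 6 forced predecessors.
Nothing else is forced ahead of the ash layer, so its earliest slot is position 6 + 1 = 7.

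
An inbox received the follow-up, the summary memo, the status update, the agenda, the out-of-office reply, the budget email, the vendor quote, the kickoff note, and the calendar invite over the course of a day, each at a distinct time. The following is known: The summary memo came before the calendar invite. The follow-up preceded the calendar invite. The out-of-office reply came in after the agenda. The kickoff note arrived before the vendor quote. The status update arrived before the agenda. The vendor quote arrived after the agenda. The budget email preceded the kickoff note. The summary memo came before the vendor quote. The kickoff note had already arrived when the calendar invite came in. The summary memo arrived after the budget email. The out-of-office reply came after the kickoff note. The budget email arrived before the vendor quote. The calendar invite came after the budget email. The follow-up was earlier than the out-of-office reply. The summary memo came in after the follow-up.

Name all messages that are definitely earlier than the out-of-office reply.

Directly stated before the out-of-office reply: the agenda, the follow-up, and the kickoff note.
The budget email reaches the out-of-office reply via the budget email → the kickoff note → the out-of-office reply.
The status update reaches the out-of-office reply via the status update → the agenda → the out-of-office reply.
No chain forces the calendar invite (or any of the others) ahead of the out-of-office reply.

the agenda, the budget email, the follow-up, the kickoff note, the status update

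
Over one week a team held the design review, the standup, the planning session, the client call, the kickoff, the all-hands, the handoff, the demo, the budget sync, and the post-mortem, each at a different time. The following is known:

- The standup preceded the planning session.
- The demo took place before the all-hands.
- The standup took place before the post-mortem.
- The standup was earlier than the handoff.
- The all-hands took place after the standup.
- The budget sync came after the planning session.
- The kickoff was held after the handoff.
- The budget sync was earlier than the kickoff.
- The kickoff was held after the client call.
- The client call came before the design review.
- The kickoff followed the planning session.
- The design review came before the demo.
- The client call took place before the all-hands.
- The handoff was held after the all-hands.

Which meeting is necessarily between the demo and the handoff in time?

Tracing the constraints gives the demo → the all-hands → the handoff, so the all-hands sits after the demo and before the handoff.
No other meeting is forced both after the demo and before the handoff.

the all-hands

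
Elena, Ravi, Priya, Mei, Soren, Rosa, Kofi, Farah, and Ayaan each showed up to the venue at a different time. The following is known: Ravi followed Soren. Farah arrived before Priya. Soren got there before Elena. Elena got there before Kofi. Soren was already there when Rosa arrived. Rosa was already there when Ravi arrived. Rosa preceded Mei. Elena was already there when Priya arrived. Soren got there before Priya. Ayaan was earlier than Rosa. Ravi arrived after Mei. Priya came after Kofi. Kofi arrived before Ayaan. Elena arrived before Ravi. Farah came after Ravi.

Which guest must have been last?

Priya

Every other guest has a chain of constraints placing them before Priya, so Priya is last.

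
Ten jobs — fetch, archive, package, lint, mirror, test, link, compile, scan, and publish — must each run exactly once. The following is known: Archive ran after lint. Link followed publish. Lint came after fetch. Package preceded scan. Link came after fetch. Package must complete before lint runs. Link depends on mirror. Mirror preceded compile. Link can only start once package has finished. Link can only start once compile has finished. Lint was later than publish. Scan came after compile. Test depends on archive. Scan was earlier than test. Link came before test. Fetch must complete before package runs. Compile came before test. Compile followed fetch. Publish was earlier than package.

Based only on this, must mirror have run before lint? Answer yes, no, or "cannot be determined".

No chain of stated constraints runs from mirror to lint, and none runs from lint to mirror either.
So the relative order of mirror and lint is not fixed by the given facts.

cannot be determined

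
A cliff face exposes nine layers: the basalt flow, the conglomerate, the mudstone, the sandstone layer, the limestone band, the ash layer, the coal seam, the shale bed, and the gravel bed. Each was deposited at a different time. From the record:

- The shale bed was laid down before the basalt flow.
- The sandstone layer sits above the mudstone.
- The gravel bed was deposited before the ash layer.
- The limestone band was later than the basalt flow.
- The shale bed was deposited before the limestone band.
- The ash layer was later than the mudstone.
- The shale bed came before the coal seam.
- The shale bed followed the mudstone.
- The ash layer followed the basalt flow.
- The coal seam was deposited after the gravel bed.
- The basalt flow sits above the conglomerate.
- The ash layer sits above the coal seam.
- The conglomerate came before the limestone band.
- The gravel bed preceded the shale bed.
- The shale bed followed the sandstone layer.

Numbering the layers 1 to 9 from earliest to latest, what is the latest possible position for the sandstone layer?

The sandstone layer must come before the ash layer, the basalt flow, the coal seam, the limestone band, and the shale bed — 5 layers forced after it.
Everything else can be placed before the sandstone layer in some valid order, so the sandstone layer can sit as late as position 9 − 5 = 4.

4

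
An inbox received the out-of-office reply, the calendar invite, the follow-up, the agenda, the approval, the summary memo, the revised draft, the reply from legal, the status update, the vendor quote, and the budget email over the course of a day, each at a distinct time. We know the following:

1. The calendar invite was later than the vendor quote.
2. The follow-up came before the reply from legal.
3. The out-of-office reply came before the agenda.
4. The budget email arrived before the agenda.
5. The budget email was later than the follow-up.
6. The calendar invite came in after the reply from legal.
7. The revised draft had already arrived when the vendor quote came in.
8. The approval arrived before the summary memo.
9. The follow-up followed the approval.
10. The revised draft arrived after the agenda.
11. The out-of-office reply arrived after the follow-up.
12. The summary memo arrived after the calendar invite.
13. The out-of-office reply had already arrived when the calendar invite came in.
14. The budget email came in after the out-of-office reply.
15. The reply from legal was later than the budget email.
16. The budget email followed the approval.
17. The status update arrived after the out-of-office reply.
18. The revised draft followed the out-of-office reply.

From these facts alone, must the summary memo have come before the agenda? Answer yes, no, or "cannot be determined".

Tracing the constraints gives the agenda → the revised draft → the vendor quote → the calendar invite → the summary memo, so the agenda must come before the summary memo.
That means the summary memo cannot be before the agenda.

no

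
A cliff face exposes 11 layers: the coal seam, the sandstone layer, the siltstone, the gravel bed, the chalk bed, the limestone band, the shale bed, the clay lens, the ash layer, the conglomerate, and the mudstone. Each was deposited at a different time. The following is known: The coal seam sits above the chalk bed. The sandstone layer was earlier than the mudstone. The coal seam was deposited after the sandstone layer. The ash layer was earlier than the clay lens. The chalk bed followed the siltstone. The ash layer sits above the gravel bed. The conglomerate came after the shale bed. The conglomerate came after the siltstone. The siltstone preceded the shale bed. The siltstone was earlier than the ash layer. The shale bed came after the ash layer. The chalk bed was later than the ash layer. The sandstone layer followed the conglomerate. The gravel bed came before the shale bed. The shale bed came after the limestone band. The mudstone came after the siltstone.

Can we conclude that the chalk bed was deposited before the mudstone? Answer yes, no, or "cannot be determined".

No chain of stated constraints runs from the chalk bed to the mudstone, and none runs from the mudstone to the chalk bed either.
So the relative order of the chalk bed and the mudstone is not fixed by the given facts.

cannot be determined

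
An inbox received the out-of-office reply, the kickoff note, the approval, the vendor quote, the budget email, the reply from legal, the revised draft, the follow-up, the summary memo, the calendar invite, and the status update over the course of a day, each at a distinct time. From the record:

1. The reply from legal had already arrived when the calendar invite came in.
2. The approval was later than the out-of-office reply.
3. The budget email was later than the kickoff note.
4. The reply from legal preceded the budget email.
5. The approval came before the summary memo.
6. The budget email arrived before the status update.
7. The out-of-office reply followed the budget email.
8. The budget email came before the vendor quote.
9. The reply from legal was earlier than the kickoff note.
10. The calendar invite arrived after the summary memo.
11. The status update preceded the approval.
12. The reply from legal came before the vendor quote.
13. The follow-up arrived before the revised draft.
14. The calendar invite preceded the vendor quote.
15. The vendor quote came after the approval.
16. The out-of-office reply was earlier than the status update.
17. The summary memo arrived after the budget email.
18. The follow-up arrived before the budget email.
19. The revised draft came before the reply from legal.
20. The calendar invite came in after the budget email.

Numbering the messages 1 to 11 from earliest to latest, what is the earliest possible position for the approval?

8

The budget email, the follow-up, the kickoff note, the out-of-office reply, the reply from legal, the revised draft, and the status update must all come before the approval — 7 forced predecessors.
Nothing else is forced ahead of the approval, so its earliest slot is position 7 + 1 = 8.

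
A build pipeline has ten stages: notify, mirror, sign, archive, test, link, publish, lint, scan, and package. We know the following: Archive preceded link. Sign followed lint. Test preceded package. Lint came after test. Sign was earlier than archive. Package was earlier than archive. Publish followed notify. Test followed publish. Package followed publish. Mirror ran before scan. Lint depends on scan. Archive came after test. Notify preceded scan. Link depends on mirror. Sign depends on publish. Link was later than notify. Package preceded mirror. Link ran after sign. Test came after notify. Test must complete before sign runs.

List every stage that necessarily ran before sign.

Directly stated before sign: lint, publish, and test.
Mirror reaches sign via mirror → scan → lint → sign.
Notify reaches sign via notify → test → sign.
Package reaches sign via package → mirror → scan → lint → sign.
Likewise scan reaches sign by chaining the stated constraints.
No chain forces link (or any of the others) ahead of sign.

lint, mirror, notify, package, publish, scan, test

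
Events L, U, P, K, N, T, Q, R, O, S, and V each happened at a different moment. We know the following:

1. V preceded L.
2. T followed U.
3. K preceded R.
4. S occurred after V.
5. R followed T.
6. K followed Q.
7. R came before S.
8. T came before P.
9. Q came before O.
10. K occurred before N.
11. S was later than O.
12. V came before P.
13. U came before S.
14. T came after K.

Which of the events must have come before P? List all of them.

K, Q, T, U, V

Directly stated before P: T and V.
K reaches P via K → T → P.
Q reaches P via Q → K → T → P.
U reaches P via U → T → P.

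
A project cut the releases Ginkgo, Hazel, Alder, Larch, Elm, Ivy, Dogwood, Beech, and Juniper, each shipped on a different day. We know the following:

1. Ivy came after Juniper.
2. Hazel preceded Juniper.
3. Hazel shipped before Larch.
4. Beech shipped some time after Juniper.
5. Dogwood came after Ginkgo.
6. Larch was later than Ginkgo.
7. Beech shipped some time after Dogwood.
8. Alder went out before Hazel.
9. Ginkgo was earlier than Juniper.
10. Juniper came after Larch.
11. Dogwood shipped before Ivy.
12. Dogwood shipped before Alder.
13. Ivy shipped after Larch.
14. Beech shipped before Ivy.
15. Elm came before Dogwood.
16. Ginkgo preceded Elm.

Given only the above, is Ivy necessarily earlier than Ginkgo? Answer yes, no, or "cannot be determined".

no

Tracing the constraints gives Ginkgo → Juniper → Ivy, so Ginkgo must come before Ivy.
That means Ivy cannot be before Ginkgo.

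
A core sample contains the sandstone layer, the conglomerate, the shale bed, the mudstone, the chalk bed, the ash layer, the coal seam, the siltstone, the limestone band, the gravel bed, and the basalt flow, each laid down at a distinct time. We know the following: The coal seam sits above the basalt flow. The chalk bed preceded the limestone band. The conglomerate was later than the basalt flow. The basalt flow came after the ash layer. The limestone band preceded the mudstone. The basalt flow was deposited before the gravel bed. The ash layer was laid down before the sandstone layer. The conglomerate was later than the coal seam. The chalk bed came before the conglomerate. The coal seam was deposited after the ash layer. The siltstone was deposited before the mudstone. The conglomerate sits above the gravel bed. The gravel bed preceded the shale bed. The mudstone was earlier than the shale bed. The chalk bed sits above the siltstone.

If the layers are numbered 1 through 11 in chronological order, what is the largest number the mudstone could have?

10

The mudstone must come before the shale bed — 1 layer forced after it.
Everything else can be placed before the mudstone in some valid order, so the mudstone can sit as late as position 11 − 1 = 10.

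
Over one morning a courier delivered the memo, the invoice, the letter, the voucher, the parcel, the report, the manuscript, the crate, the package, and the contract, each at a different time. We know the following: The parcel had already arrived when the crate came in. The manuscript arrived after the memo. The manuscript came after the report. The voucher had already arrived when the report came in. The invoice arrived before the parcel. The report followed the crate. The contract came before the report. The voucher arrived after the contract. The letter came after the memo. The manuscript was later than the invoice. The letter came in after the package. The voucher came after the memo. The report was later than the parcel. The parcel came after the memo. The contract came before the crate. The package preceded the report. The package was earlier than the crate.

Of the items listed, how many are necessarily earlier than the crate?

5

Directly stated before the crate: the contract, the package, and the parcel.
The invoice reaches the crate via the invoice → the parcel → the crate.
The memo reaches the crate via the memo → the parcel → the crate.
That's the contract, the invoice, the memo, the package, and the parcel — 5 in all.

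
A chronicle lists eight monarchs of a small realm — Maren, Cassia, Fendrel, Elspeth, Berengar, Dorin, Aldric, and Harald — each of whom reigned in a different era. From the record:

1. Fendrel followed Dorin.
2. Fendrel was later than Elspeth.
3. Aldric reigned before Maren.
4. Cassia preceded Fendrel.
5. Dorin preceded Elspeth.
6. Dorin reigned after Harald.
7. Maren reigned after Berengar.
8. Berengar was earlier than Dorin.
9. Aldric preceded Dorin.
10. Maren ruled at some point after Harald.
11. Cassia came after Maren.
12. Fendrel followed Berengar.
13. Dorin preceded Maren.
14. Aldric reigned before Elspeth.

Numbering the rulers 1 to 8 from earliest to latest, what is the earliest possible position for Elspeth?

5

Aldric, Berengar, Dorin, and Harald must all come before Elspeth — 4 forced predecessors.
Nothing else is forced ahead of Elspeth, so their earliest slot is position 4 + 1 = 5.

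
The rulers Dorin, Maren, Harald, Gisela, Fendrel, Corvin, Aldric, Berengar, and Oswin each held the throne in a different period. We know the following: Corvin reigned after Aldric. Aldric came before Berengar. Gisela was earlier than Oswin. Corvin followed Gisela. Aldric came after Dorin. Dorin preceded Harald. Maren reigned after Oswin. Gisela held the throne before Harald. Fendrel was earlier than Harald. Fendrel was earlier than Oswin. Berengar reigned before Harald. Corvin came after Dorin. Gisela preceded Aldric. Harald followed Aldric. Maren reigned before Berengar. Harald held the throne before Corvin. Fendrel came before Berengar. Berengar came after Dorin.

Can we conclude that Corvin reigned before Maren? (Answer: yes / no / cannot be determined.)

no

Tracing the constraints gives Maren → Berengar → Harald → Corvin, so Maren must come before Corvin.
That means Corvin cannot be before Maren.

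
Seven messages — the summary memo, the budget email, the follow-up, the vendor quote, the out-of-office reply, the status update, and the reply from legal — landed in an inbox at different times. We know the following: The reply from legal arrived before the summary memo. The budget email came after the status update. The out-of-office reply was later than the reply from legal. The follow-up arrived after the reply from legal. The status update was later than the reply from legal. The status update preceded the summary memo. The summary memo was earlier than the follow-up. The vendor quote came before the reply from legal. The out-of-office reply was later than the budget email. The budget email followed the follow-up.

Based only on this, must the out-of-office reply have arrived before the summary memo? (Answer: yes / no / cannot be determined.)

no

Tracing the constraints gives the summary memo → the follow-up → the budget email → the out-of-office reply, so the summary memo must come before the out-of-office reply.
That means the out-of-office reply cannot be before the summary memo.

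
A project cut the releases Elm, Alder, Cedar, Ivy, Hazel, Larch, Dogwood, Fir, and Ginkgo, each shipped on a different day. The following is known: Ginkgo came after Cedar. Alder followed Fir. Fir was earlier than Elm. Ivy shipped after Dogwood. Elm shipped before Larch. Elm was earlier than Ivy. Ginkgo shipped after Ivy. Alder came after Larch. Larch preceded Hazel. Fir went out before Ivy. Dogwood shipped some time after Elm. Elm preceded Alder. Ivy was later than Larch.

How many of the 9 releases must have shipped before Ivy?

4

Directly stated before Ivy: Dogwood, Elm, Fir, and Larch.
No chain forces Alder (or any of the others) ahead of Ivy.
That's Dogwood, Elm, Fir, and Larch — 4 in all.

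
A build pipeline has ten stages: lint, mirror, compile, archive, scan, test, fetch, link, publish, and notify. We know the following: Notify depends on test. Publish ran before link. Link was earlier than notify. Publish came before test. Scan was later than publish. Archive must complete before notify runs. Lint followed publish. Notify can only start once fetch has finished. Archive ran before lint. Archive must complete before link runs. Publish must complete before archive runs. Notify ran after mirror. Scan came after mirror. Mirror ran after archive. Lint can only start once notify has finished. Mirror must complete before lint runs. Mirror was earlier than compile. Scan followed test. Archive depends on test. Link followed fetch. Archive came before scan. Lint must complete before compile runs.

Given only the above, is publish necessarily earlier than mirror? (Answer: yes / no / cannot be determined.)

Chain the constraints: publish → archive → mirror. Each link is directly stated, so publish comes before mirror.

yes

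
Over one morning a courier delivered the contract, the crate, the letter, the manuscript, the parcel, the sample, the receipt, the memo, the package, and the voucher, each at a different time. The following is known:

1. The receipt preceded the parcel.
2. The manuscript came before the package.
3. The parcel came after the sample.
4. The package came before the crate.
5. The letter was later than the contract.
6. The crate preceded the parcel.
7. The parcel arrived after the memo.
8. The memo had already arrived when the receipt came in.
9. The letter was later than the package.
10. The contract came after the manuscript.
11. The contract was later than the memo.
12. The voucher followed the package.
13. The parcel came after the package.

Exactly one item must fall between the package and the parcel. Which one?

the crate

Tracing the constraints gives the package → the crate → the parcel, so the crate sits after the package and before the parcel.
No other item is forced both after the package and before the parcel.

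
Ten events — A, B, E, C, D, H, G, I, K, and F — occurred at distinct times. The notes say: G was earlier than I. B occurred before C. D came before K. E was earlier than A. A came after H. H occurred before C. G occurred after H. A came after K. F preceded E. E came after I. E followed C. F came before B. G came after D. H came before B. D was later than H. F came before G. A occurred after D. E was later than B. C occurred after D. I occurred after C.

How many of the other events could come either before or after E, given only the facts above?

Forced before E: B, C, D, F, G, H, and I; forced after E: A.
That leaves K with no forced order relative to E — 1.

1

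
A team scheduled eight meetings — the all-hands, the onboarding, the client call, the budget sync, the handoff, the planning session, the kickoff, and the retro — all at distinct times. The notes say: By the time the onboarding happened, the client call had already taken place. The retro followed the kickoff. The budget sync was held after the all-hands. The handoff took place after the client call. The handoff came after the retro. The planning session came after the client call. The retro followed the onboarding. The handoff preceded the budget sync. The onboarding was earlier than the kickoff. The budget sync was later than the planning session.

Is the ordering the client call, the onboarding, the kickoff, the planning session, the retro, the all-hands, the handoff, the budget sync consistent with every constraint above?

Check each stated constraint against the proposed order — e.g. the planning session is ahead of the budget sync; the client call is ahead of the handoff. Every pair is in the required order; nothing is violated.

yes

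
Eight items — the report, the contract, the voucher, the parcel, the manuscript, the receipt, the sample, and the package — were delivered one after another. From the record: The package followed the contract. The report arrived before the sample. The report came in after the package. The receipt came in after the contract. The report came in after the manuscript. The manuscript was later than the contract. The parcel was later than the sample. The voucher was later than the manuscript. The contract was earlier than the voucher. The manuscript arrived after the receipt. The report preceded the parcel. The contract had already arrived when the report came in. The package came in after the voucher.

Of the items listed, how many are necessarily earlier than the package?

4

Directly stated before the package: the contract and the voucher.
The manuscript reaches the package via the manuscript → the voucher → the package.
The receipt reaches the package via the receipt → the manuscript → the voucher → the package.
That's the contract, the manuscript, the receipt, and the voucher — 4 in all.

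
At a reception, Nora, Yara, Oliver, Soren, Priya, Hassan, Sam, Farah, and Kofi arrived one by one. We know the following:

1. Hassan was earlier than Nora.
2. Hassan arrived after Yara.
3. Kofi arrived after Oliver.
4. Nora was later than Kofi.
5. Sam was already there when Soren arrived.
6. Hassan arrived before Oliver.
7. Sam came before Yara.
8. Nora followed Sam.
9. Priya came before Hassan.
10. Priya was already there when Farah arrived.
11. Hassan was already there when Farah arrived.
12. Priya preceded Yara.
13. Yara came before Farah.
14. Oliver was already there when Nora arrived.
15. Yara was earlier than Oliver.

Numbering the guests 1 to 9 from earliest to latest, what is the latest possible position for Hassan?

Hassan must come before Farah, Kofi, Nora, and Oliver — 4 guests forced after them.
Everything else can be placed before Hassan in some valid order, so Hassan can sit as late as position 9 − 4 = 5.

5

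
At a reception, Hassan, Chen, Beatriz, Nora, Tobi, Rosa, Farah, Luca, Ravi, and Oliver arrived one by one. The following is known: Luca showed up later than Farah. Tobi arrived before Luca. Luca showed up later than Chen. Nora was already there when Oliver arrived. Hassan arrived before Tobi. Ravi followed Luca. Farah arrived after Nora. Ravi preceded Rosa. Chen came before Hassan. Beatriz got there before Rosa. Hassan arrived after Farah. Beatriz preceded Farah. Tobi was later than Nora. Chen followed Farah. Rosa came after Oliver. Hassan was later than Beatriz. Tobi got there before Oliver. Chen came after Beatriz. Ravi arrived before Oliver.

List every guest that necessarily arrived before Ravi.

Directly stated before Ravi: Luca.
Beatriz reaches Ravi via Beatriz → Farah → Luca → Ravi.
Chen reaches Ravi via Chen → Luca → Ravi.
Farah reaches Ravi via Farah → Luca → Ravi.
Likewise Hassan, Nora, and Tobi each reach Ravi by chaining the stated constraints.

Beatriz, Chen, Farah, Hassan, Luca, Nora, Tobi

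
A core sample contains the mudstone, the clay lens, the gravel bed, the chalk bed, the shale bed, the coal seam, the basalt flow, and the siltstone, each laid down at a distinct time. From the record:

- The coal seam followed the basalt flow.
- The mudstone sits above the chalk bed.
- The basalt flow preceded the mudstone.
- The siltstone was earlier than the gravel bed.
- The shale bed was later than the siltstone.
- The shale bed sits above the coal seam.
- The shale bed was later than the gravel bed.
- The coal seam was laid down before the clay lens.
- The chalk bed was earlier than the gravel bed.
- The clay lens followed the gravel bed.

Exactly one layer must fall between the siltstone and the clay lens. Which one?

the gravel bed

Tracing the constraints gives the siltstone → the gravel bed → the clay lens, so the gravel bed sits after the siltstone and before the clay lens.
No other layer is forced both after the siltstone and before the clay lens.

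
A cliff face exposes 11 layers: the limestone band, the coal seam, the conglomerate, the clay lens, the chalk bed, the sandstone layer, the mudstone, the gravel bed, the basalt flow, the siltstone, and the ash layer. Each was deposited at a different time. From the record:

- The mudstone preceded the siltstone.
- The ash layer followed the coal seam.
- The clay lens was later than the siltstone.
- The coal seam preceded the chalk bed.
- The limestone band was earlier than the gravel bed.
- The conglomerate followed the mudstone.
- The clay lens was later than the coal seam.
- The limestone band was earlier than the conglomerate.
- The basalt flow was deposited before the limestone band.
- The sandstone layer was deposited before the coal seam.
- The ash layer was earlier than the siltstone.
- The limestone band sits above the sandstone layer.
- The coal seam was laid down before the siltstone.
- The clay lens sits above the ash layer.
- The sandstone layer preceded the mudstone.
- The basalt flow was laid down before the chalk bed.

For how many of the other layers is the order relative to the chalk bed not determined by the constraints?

Forced before the chalk bed: the basalt flow, the coal seam, and the sandstone layer.
That leaves the ash layer, the clay lens, the conglomerate, the gravel bed, the limestone band, the mudstone, and the siltstone with no forced order relative to the chalk bed — 7.

7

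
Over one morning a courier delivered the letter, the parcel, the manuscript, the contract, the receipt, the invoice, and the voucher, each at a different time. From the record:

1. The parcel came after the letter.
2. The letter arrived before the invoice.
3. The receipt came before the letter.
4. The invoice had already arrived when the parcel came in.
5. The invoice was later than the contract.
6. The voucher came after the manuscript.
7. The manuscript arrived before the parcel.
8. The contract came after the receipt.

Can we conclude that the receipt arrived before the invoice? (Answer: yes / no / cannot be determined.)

Chain the constraints: the receipt → the contract → the invoice. Each link is directly stated, so the receipt comes before the invoice.

yes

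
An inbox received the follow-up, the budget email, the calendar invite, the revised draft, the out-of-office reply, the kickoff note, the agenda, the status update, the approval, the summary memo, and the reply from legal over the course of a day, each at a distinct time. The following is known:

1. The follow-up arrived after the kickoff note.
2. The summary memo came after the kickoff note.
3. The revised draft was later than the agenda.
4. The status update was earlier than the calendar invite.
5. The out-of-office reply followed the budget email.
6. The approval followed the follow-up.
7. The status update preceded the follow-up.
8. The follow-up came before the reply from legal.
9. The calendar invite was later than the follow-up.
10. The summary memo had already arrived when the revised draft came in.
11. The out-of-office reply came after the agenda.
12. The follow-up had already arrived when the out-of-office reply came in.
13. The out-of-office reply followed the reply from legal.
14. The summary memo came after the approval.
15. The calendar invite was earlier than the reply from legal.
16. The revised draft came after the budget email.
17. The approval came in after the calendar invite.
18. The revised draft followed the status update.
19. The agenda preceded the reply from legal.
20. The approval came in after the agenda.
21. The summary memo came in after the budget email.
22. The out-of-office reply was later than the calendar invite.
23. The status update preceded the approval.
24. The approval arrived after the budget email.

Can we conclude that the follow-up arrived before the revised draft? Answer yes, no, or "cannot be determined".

Chain the constraints: the follow-up → the approval → the summary memo → the revised draft. Each link is directly stated, so the follow-up comes before the revised draft.

yes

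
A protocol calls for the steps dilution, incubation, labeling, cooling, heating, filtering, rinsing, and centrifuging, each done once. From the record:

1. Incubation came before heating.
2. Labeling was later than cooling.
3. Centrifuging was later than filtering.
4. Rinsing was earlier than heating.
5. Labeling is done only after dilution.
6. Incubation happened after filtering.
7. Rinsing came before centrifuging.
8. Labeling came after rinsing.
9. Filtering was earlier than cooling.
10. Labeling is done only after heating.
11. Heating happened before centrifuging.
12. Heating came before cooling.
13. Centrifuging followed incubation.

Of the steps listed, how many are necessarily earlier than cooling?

4

Directly stated before cooling: filtering and heating.
Incubation reaches cooling via incubation → heating → cooling.
Rinsing reaches cooling via rinsing → heating → cooling.
No chain forces dilution (or any of the others) ahead of cooling.
That's filtering, heating, incubation, and rinsing — 4 in all.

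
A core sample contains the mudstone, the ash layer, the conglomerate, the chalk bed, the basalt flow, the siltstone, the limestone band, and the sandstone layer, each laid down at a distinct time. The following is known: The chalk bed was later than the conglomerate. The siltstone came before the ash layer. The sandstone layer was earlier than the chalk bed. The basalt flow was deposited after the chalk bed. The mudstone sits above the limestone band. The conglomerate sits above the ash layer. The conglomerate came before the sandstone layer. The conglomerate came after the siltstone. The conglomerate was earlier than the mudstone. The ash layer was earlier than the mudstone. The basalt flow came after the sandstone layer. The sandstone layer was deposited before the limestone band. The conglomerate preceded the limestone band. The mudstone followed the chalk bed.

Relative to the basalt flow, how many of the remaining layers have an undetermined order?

Forced before the basalt flow: the ash layer, the chalk bed, the conglomerate, the sandstone layer, and the siltstone.
That leaves the limestone band and the mudstone with no forced order relative to the basalt flow — 2.

2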